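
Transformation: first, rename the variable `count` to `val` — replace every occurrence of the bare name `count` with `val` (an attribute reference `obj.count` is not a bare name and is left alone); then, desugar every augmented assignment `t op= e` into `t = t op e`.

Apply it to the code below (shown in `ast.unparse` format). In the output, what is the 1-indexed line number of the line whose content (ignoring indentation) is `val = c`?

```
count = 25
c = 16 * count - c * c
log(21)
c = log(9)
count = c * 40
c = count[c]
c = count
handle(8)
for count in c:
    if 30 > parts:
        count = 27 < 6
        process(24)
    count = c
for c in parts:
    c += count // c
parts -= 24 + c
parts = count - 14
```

Transformed code:
val = 25
c = 16 * val - c * c
log(21)
c = log(9)
val = c * 40
c = val[c]
c = val
handle(8)
for val in c:
    if 30 > parts:
        val = 27 < 6
        process(24)
    val = c
for c in parts:
    c = c + val // c
parts = parts - (24 + c)
parts = val - 14

13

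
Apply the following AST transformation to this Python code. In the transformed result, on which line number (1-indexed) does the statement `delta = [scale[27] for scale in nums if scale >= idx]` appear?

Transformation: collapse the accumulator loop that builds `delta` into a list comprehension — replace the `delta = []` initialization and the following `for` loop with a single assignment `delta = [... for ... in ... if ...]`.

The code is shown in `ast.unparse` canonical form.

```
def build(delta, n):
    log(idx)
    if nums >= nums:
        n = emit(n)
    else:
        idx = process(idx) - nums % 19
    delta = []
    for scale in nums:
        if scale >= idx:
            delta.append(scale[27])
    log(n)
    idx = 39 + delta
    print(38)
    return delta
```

7

Transformed code:
def build(delta, n):
    log(idx)
    if nums >= nums:
        n = emit(n)
    else:
        idx = process(idx) - nums % 19
    delta = [scale[27] for scale in nums if scale >= idx]
    log(n)
    idx = 39 + delta
    print(38)
    return delta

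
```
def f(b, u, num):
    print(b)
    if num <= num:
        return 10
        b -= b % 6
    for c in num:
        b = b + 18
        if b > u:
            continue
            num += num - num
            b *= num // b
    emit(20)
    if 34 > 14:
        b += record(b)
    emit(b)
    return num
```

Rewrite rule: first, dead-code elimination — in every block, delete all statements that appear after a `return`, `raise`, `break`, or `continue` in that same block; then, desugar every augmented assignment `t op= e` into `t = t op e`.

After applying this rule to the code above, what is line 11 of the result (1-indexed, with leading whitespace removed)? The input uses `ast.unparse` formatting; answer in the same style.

Transformed code:
def f(b, u, num):
    print(b)
    if num <= num:
        return 10
    for c in num:
        b = b + 18
        if b > u:
            continue
    emit(20)
    if 34 > 14:
        b = b + record(b)
    emit(b)
    return num

b = b + record(b)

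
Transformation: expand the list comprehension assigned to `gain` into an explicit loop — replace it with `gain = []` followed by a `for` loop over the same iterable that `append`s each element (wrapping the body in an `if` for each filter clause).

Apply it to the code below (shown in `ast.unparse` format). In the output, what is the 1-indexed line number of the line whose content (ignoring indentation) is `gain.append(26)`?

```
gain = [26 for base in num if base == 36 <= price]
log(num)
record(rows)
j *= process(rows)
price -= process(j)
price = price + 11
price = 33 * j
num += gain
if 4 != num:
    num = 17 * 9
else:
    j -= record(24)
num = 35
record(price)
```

4

Transformed code:
gain = []
for base in num:
    if base == 36 <= price:
        gain.append(26)
log(num)
record(rows)
j *= process(rows)
price -= process(j)
price = price + 11
price = 33 * j
num += gain
if 4 != num:
    num = 17 * 9
else:
    j -= record(24)
num = 35
record(price)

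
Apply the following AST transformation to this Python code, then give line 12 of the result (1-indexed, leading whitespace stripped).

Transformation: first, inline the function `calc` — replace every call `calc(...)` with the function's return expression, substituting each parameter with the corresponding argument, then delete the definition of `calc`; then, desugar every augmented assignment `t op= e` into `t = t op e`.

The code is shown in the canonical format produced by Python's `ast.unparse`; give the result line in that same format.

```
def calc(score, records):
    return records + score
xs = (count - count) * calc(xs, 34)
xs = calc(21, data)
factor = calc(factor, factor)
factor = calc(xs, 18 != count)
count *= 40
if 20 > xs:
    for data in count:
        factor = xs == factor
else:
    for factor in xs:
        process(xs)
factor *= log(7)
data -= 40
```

factor = factor * log(7)

Transformed code:
xs = (count - count) * (34 + xs)
xs = data + 21
factor = factor + factor
factor = (18 != count) + xs
count = count * 40
if 20 > xs:
    for data in count:
        factor = xs == factor
else:
    for factor in xs:
        process(xs)
factor = factor * log(7)
data = data - 40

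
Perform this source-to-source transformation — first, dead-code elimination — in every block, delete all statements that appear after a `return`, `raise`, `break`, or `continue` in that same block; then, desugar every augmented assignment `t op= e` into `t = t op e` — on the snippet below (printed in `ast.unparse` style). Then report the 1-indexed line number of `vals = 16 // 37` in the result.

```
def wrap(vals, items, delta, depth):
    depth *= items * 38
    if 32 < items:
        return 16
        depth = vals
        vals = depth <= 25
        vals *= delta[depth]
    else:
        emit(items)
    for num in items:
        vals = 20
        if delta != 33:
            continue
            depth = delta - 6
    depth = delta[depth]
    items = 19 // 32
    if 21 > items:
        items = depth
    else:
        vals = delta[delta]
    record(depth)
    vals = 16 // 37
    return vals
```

Transformed code:
def wrap(vals, items, delta, depth):
    depth = depth * (items * 38)
    if 32 < items:
        return 16
    else:
        emit(items)
    for num in items:
        vals = 20
        if delta != 33:
            continue
    depth = delta[depth]
    items = 19 // 32
    if 21 > items:
        items = depth
    else:
        vals = delta[delta]
    record(depth)
    vals = 16 // 37
    return vals

18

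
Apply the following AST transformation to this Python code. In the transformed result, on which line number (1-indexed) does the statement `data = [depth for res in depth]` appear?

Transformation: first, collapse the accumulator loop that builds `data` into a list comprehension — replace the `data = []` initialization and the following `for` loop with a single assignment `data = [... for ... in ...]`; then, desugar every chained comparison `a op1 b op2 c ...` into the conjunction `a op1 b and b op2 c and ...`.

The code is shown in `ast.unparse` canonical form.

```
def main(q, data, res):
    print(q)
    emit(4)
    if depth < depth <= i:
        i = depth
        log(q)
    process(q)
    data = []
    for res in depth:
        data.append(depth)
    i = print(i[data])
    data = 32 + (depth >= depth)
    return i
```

8

Transformed code:
def main(q, data, res):
    print(q)
    emit(4)
    if depth < depth and depth <= i:
        i = depth
        log(q)
    process(q)
    data = [depth for res in depth]
    i = print(i[data])
    data = 32 + (depth >= depth)
    return i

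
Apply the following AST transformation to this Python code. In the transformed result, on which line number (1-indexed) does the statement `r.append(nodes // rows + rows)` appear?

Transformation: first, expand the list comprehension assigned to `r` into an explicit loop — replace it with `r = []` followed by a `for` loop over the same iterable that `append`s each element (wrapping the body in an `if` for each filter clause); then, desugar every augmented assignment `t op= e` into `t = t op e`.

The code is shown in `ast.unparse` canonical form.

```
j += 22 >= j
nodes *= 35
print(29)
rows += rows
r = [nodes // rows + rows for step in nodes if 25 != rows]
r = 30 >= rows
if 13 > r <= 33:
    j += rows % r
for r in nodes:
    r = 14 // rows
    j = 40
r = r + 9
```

Transformed code:
j = j + (22 >= j)
nodes = nodes * 35
print(29)
rows = rows + rows
r = []
for step in nodes:
    if 25 != rows:
        r.append(nodes // rows + rows)
r = 30 >= rows
if 13 > r <= 33:
    j = j + rows % r
for r in nodes:
    r = 14 // rows
    j = 40
r = r + 9

8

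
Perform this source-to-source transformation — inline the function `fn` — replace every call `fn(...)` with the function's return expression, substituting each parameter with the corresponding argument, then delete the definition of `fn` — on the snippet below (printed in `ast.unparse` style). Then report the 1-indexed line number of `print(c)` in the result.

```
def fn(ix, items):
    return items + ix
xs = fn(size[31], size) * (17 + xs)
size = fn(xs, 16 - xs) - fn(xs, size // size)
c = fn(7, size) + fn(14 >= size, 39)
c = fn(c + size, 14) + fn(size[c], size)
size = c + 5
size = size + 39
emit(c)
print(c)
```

8

Transformed code:
xs = (size + size[31]) * (17 + xs)
size = 16 - xs + xs - (size // size + xs)
c = size + 7 + (39 + (14 >= size))
c = 14 + (c + size) + (size + size[c])
size = c + 5
size = size + 39
emit(c)
print(c)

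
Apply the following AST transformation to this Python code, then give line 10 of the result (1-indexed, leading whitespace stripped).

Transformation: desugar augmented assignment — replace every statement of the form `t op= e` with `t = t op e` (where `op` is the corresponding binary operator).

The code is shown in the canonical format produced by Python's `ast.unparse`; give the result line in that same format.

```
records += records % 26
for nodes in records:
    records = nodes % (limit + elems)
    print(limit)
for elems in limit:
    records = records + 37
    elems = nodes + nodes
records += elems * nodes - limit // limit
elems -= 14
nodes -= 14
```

Transformed code:
records = records + records % 26
for nodes in records:
    records = nodes % (limit + elems)
    print(limit)
for elems in limit:
    records = records + 37
    elems = nodes + nodes
records = records + (elems * nodes - limit // limit)
elems = elems - 14
nodes = nodes - 14

nodes = nodes - 14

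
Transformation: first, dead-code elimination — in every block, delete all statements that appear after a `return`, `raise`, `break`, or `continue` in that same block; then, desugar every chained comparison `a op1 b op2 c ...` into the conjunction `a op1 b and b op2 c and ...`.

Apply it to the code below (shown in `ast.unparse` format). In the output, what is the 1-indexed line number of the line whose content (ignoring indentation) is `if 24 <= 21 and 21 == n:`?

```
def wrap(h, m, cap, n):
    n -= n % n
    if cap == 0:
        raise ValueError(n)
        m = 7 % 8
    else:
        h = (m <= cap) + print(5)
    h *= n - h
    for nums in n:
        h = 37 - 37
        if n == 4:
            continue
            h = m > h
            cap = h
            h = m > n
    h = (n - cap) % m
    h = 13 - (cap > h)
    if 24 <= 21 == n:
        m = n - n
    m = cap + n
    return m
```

14

Transformed code:
def wrap(h, m, cap, n):
    n -= n % n
    if cap == 0:
        raise ValueError(n)
    else:
        h = (m <= cap) + print(5)
    h *= n - h
    for nums in n:
        h = 37 - 37
        if n == 4:
            continue
    h = (n - cap) % m
    h = 13 - (cap > h)
    if 24 <= 21 and 21 == n:
        m = n - n
    m = cap + n
    return m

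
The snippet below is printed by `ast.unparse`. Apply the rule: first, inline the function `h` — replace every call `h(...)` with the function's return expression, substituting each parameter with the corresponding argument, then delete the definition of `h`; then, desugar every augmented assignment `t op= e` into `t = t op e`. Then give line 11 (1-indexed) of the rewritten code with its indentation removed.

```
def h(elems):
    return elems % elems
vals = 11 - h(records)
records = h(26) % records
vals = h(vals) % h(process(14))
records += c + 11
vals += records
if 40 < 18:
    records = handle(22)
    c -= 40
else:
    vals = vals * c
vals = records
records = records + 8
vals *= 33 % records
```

vals = records

Transformed code:
vals = 11 - records % records
records = 26 % 26 % records
vals = vals % vals % (process(14) % process(14))
records = records + (c + 11)
vals = vals + records
if 40 < 18:
    records = handle(22)
    c = c - 40
else:
    vals = vals * c
vals = records
records = records + 8
vals = vals * (33 % records)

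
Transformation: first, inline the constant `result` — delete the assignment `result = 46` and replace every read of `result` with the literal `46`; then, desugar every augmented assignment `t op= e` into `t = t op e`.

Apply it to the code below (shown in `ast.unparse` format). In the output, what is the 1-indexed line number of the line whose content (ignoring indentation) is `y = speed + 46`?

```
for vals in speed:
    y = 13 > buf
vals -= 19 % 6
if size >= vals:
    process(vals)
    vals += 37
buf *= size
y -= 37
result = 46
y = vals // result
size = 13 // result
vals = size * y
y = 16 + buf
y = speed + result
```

13

Transformed code:
for vals in speed:
    y = 13 > buf
vals = vals - 19 % 6
if size >= vals:
    process(vals)
    vals = vals + 37
buf = buf * size
y = y - 37
y = vals // 46
size = 13 // 46
vals = size * y
y = 16 + buf
y = speed + 46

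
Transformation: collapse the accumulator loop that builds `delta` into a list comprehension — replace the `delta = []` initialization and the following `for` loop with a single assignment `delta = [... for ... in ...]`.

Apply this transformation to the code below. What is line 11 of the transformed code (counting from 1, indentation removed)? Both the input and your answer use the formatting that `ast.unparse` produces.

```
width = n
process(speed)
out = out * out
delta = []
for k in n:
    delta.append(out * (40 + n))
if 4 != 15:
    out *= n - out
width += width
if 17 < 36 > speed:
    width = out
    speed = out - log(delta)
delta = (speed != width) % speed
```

delta = (speed != width) % speed

Transformed code:
width = n
process(speed)
out = out * out
delta = [out * (40 + n) for k in n]
if 4 != 15:
    out *= n - out
width += width
if 17 < 36 > speed:
    width = out
    speed = out - log(delta)
delta = (speed != width) % speed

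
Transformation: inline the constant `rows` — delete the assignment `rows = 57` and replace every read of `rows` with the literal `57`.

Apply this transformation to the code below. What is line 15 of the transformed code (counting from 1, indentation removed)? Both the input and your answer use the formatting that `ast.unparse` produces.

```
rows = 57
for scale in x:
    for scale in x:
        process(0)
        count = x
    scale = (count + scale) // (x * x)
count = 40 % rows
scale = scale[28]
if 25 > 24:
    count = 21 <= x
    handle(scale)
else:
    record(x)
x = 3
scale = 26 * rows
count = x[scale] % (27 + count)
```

Transformed code:
for scale in x:
    for scale in x:
        process(0)
        count = x
    scale = (count + scale) // (x * x)
count = 40 % 57
scale = scale[28]
if 25 > 24:
    count = 21 <= x
    handle(scale)
else:
    record(x)
x = 3
scale = 26 * 57
count = x[scale] % (27 + count)

count = x[scale] % (27 + count)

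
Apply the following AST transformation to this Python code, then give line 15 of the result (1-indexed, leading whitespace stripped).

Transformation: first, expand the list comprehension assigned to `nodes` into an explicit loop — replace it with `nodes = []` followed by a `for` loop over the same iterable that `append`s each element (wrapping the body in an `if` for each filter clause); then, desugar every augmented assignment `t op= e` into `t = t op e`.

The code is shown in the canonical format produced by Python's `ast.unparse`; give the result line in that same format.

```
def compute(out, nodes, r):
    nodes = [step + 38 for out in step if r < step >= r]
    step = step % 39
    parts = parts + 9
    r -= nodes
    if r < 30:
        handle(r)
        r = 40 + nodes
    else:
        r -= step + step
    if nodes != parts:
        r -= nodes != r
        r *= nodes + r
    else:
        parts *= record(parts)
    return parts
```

Transformed code:
def compute(out, nodes, r):
    nodes = []
    for out in step:
        if r < step >= r:
            nodes.append(step + 38)
    step = step % 39
    parts = parts + 9
    r = r - nodes
    if r < 30:
        handle(r)
        r = 40 + nodes
    else:
        r = r - (step + step)
    if nodes != parts:
        r = r - (nodes != r)
        r = r * (nodes + r)
    else:
        parts = parts * record(parts)
    return parts

r = r - (nodes != r)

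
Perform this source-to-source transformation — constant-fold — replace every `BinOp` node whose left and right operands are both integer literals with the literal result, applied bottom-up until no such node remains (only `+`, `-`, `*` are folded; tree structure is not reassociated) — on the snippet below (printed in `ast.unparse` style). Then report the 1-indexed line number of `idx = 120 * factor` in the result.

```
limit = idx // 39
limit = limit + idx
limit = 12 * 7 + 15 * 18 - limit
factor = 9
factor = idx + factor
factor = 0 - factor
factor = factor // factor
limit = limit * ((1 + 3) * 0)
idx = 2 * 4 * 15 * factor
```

9

Transformed code:
limit = idx // 39
limit = limit + idx
limit = 354 - limit
factor = 9
factor = idx + factor
factor = 0 - factor
factor = factor // factor
limit = limit * 0
idx = 120 * factor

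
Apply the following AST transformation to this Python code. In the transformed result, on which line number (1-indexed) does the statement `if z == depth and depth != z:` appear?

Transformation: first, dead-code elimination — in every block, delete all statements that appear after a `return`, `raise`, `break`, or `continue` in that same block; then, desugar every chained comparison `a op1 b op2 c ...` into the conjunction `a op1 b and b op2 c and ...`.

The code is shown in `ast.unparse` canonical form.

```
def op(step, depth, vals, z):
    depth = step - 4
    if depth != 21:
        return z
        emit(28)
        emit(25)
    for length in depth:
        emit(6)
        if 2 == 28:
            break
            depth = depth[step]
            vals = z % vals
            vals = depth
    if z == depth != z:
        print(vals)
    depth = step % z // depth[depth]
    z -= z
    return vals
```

9

Transformed code:
def op(step, depth, vals, z):
    depth = step - 4
    if depth != 21:
        return z
    for length in depth:
        emit(6)
        if 2 == 28:
            break
    if z == depth and depth != z:
        print(vals)
    depth = step % z // depth[depth]
    z -= z
    return vals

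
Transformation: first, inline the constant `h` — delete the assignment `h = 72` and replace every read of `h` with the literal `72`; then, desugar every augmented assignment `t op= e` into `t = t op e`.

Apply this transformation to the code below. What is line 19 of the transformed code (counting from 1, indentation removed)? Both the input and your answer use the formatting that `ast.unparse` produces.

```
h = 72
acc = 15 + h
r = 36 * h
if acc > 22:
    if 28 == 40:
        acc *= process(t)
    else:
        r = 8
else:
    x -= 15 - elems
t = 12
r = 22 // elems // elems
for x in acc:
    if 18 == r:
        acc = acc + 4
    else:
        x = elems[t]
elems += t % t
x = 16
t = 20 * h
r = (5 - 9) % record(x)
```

t = 20 * 72

Transformed code:
acc = 15 + 72
r = 36 * 72
if acc > 22:
    if 28 == 40:
        acc = acc * process(t)
    else:
        r = 8
else:
    x = x - (15 - elems)
t = 12
r = 22 // elems // elems
for x in acc:
    if 18 == r:
        acc = acc + 4
    else:
        x = elems[t]
elems = elems + t % t
x = 16
t = 20 * 72
r = (5 - 9) % record(x)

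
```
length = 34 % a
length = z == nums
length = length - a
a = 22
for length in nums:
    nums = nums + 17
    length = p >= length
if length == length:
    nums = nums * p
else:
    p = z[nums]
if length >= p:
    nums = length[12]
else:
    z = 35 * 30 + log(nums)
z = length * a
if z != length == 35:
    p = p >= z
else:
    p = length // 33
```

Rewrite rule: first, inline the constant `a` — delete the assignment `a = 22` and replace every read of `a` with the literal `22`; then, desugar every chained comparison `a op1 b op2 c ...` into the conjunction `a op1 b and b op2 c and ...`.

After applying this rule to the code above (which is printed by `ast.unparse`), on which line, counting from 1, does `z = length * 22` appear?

15

Transformed code:
length = 34 % 22
length = z == nums
length = length - 22
for length in nums:
    nums = nums + 17
    length = p >= length
if length == length:
    nums = nums * p
else:
    p = z[nums]
if length >= p:
    nums = length[12]
else:
    z = 35 * 30 + log(nums)
z = length * 22
if z != length and length == 35:
    p = p >= z
else:
    p = length // 33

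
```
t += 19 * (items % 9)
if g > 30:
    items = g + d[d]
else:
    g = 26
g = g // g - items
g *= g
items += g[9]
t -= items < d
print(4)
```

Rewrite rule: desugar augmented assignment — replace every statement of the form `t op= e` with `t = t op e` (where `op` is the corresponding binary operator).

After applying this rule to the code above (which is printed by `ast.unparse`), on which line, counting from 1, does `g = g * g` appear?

7

Transformed code:
t = t + 19 * (items % 9)
if g > 30:
    items = g + d[d]
else:
    g = 26
g = g // g - items
g = g * g
items = items + g[9]
t = t - (items < d)
print(4)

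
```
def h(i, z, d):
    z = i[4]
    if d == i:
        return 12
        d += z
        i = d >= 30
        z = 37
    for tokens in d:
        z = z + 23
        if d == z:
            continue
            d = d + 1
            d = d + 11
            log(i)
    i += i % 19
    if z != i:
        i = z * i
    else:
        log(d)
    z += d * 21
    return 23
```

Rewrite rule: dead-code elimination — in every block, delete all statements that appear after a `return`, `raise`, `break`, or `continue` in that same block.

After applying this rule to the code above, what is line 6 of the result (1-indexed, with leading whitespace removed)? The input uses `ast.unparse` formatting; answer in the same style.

Transformed code:
def h(i, z, d):
    z = i[4]
    if d == i:
        return 12
    for tokens in d:
        z = z + 23
        if d == z:
            continue
    i += i % 19
    if z != i:
        i = z * i
    else:
        log(d)
    z += d * 21
    return 23

z = z + 23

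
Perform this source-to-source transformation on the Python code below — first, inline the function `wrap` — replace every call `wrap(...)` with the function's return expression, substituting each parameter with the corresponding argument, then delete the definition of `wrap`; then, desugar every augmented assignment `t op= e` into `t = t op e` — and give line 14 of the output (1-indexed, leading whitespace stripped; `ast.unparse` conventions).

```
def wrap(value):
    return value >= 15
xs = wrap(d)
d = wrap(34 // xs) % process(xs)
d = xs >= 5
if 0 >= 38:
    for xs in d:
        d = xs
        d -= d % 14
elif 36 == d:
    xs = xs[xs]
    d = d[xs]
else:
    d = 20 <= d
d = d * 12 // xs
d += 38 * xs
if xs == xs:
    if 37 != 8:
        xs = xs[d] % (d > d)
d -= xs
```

Transformed code:
xs = d >= 15
d = (34 // xs >= 15) % process(xs)
d = xs >= 5
if 0 >= 38:
    for xs in d:
        d = xs
        d = d - d % 14
elif 36 == d:
    xs = xs[xs]
    d = d[xs]
else:
    d = 20 <= d
d = d * 12 // xs
d = d + 38 * xs
if xs == xs:
    if 37 != 8:
        xs = xs[d] % (d > d)
d = d - xs

d = d + 38 * xs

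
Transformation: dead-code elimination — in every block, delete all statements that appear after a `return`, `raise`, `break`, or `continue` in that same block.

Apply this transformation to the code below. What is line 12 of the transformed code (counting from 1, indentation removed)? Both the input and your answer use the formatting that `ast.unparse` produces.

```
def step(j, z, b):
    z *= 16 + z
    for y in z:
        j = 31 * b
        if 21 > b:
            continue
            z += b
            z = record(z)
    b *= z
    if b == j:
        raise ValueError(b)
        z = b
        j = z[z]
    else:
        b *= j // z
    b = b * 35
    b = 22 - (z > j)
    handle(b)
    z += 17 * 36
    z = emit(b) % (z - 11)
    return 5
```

Transformed code:
def step(j, z, b):
    z *= 16 + z
    for y in z:
        j = 31 * b
        if 21 > b:
            continue
    b *= z
    if b == j:
        raise ValueError(b)
    else:
        b *= j // z
    b = b * 35
    b = 22 - (z > j)
    handle(b)
    z += 17 * 36
    z = emit(b) % (z - 11)
    return 5

b = b * 35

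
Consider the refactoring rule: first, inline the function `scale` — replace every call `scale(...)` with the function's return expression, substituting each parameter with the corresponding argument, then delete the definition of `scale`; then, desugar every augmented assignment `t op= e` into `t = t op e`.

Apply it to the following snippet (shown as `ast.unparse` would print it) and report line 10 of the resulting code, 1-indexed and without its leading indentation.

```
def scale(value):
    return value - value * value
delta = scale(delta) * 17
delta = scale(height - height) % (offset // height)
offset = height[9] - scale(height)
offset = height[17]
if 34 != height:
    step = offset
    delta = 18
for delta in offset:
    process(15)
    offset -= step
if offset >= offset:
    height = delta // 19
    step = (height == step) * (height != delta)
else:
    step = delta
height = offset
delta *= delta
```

offset = offset - step

Transformed code:
delta = (delta - delta * delta) * 17
delta = (height - height - (height - height) * (height - height)) % (offset // height)
offset = height[9] - (height - height * height)
offset = height[17]
if 34 != height:
    step = offset
    delta = 18
for delta in offset:
    process(15)
    offset = offset - step
if offset >= offset:
    height = delta // 19
    step = (height == step) * (height != delta)
else:
    step = delta
height = offset
delta = delta * delta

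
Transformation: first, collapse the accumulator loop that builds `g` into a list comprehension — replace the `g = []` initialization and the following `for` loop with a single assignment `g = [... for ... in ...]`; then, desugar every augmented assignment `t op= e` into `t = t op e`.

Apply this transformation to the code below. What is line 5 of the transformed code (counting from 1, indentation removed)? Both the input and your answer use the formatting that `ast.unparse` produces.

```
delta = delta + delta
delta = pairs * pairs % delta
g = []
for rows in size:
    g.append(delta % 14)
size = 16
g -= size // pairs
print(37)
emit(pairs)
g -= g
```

g = g - size // pairs

Transformed code:
delta = delta + delta
delta = pairs * pairs % delta
g = [delta % 14 for rows in size]
size = 16
g = g - size // pairs
print(37)
emit(pairs)
g = g - g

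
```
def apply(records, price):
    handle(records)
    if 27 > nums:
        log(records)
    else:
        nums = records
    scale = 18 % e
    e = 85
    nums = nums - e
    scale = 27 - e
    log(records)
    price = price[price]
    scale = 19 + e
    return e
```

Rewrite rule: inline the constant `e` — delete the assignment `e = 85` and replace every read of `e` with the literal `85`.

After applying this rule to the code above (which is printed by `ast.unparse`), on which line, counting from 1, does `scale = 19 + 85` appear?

12

Transformed code:
def apply(records, price):
    handle(records)
    if 27 > nums:
        log(records)
    else:
        nums = records
    scale = 18 % 85
    nums = nums - 85
    scale = 27 - 85
    log(records)
    price = price[price]
    scale = 19 + 85
    return 85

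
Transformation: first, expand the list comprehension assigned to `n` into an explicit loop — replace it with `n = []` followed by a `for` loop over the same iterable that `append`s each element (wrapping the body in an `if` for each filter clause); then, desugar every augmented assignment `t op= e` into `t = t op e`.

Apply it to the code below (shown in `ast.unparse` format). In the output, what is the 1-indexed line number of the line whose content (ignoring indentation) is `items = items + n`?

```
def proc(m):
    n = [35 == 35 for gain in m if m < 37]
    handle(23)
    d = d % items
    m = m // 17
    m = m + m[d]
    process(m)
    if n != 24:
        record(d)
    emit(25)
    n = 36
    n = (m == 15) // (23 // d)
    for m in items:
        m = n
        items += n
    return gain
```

18

Transformed code:
def proc(m):
    n = []
    for gain in m:
        if m < 37:
            n.append(35 == 35)
    handle(23)
    d = d % items
    m = m // 17
    m = m + m[d]
    process(m)
    if n != 24:
        record(d)
    emit(25)
    n = 36
    n = (m == 15) // (23 // d)
    for m in items:
        m = n
        items = items + n
    return gain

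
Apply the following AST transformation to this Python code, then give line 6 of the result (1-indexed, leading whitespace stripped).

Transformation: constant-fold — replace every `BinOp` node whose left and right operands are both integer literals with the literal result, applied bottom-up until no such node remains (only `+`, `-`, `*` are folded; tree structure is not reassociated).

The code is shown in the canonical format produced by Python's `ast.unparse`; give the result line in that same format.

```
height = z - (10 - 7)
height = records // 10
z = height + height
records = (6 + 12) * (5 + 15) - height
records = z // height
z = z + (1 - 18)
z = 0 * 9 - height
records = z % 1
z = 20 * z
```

Transformed code:
height = z - 3
height = records // 10
z = height + height
records = 360 - height
records = z // height
z = z + -17
z = 0 - height
records = z % 1
z = 20 * z

z = z + -17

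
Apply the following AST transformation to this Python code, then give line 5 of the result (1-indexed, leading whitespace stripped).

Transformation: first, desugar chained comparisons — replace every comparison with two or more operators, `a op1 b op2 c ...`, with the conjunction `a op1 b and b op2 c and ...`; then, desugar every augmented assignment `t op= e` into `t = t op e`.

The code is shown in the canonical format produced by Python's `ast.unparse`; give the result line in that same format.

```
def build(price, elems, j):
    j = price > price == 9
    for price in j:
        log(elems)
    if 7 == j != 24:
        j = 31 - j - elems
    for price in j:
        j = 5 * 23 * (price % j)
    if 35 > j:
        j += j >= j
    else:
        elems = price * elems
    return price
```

if 7 == j and j != 24:

Transformed code:
def build(price, elems, j):
    j = price > price and price == 9
    for price in j:
        log(elems)
    if 7 == j and j != 24:
        j = 31 - j - elems
    for price in j:
        j = 5 * 23 * (price % j)
    if 35 > j:
        j = j + (j >= j)
    else:
        elems = price * elems
    return price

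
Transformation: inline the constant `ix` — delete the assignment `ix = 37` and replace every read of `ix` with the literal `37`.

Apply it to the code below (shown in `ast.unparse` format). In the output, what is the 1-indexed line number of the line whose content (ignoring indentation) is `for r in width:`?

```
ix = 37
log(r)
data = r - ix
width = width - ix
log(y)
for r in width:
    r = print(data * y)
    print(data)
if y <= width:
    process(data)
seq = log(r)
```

5

Transformed code:
log(r)
data = r - 37
width = width - 37
log(y)
for r in width:
    r = print(data * y)
    print(data)
if y <= width:
    process(data)
seq = log(r)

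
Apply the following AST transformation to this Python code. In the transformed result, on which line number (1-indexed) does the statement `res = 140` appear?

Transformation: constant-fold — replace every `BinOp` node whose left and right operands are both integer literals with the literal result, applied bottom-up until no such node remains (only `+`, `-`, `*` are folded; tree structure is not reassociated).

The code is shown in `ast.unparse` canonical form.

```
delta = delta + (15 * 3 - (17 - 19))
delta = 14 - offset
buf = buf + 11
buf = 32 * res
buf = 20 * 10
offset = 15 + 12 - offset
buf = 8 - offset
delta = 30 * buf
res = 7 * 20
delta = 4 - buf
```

Transformed code:
delta = delta + 47
delta = 14 - offset
buf = buf + 11
buf = 32 * res
buf = 200
offset = 27 - offset
buf = 8 - offset
delta = 30 * buf
res = 140
delta = 4 - buf

9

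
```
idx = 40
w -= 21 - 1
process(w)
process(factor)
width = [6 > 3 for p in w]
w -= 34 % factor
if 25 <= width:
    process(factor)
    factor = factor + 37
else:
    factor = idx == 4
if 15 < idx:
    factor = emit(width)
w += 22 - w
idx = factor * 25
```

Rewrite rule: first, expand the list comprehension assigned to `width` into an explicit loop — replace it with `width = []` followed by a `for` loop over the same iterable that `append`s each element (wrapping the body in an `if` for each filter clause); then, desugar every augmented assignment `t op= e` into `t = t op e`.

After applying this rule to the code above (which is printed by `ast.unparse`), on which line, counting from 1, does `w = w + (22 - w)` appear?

Transformed code:
idx = 40
w = w - (21 - 1)
process(w)
process(factor)
width = []
for p in w:
    width.append(6 > 3)
w = w - 34 % factor
if 25 <= width:
    process(factor)
    factor = factor + 37
else:
    factor = idx == 4
if 15 < idx:
    factor = emit(width)
w = w + (22 - w)
idx = factor * 25

16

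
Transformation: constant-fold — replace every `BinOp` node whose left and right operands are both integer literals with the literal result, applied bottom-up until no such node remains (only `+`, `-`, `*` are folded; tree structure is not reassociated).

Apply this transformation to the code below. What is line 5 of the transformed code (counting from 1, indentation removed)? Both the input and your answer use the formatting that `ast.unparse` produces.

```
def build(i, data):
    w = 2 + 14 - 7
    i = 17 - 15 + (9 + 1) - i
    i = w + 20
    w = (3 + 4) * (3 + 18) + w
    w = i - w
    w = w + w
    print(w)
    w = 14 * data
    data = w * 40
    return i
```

Transformed code:
def build(i, data):
    w = 9
    i = 12 - i
    i = w + 20
    w = 147 + w
    w = i - w
    w = w + w
    print(w)
    w = 14 * data
    data = w * 40
    return i

w = 147 + w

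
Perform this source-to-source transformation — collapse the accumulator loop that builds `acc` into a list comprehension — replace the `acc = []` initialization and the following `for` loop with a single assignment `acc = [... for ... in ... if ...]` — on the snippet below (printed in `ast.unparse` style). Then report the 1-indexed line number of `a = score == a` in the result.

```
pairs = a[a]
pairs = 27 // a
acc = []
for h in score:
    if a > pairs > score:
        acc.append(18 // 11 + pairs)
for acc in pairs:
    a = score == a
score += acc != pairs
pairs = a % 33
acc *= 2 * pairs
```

Transformed code:
pairs = a[a]
pairs = 27 // a
acc = [18 // 11 + pairs for h in score if a > pairs > score]
for acc in pairs:
    a = score == a
score += acc != pairs
pairs = a % 33
acc *= 2 * pairs

5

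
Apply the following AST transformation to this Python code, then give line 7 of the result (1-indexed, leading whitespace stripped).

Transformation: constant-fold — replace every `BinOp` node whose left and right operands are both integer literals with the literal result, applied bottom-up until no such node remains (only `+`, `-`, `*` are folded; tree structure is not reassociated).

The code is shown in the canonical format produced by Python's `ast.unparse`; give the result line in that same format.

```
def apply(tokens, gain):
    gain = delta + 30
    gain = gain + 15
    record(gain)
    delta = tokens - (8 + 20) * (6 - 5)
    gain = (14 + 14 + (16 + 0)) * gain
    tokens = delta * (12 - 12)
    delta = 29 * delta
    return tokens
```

tokens = delta * 0

Transformed code:
def apply(tokens, gain):
    gain = delta + 30
    gain = gain + 15
    record(gain)
    delta = tokens - 28
    gain = 44 * gain
    tokens = delta * 0
    delta = 29 * delta
    return tokens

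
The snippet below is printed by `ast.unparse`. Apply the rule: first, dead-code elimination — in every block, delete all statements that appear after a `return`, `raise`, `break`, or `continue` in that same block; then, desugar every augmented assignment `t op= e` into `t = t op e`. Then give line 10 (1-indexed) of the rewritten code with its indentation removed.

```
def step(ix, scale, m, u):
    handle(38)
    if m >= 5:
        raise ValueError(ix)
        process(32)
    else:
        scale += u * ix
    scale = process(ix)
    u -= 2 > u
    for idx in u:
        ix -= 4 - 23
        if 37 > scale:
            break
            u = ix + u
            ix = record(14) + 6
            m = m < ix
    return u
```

Transformed code:
def step(ix, scale, m, u):
    handle(38)
    if m >= 5:
        raise ValueError(ix)
    else:
        scale = scale + u * ix
    scale = process(ix)
    u = u - (2 > u)
    for idx in u:
        ix = ix - (4 - 23)
        if 37 > scale:
            break
    return u

ix = ix - (4 - 23)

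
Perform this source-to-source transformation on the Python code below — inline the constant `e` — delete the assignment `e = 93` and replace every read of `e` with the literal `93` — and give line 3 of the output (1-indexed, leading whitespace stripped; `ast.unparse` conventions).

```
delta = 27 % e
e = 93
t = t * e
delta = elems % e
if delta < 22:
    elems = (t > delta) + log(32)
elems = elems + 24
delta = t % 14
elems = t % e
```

Transformed code:
delta = 27 % 93
t = t * 93
delta = elems % 93
if delta < 22:
    elems = (t > delta) + log(32)
elems = elems + 24
delta = t % 14
elems = t % 93

delta = elems % 93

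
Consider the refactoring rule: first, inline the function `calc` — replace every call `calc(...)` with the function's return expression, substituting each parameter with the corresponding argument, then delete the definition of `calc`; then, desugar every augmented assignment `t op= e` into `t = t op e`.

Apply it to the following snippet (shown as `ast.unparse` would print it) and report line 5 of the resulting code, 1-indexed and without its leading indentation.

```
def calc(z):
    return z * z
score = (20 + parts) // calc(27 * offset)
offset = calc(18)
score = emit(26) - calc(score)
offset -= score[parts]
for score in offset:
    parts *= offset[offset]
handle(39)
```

for score in offset:

Transformed code:
score = (20 + parts) // (27 * offset * (27 * offset))
offset = 18 * 18
score = emit(26) - score * score
offset = offset - score[parts]
for score in offset:
    parts = parts * offset[offset]
handle(39)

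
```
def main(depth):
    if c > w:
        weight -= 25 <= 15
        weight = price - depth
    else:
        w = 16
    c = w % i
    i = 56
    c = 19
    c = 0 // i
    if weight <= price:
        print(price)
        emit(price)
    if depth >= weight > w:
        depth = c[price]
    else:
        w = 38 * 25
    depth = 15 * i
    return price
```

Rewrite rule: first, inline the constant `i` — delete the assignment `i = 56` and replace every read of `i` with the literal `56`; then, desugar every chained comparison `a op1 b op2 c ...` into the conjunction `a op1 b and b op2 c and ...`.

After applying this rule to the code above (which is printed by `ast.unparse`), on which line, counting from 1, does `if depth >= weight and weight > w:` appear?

13

Transformed code:
def main(depth):
    if c > w:
        weight -= 25 <= 15
        weight = price - depth
    else:
        w = 16
    c = w % 56
    c = 19
    c = 0 // 56
    if weight <= price:
        print(price)
        emit(price)
    if depth >= weight and weight > w:
        depth = c[price]
    else:
        w = 38 * 25
    depth = 15 * 56
    return price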